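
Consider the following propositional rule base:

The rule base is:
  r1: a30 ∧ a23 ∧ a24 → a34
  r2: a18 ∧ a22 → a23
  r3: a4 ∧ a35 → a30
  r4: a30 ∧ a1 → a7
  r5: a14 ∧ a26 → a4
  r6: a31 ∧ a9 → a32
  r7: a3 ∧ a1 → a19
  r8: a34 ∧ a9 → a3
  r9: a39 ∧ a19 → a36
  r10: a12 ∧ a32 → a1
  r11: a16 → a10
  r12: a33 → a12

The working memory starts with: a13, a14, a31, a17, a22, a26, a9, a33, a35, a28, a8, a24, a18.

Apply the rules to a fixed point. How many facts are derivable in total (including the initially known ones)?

[1] r2 [a18 ∧ a22 → a23]; r5 [a14 ∧ a26 → a4]; r6 [a31 ∧ a9 → a32]; r12 [a33 → a12]. ⇒ new: a23, a4, a32, a12.
[2] r3 [a4 ∧ a35 → a30]; r10 [a12 ∧ a32 → a1]. ⇒ new: a30, a1.
[3] r1 [a30 ∧ a23 ∧ a24 → a34]; r4 [a30 ∧ a1 → a7]. ⇒ new: a34, a7.
[4] r8 [a34 ∧ a9 → a3]. ⇒ new: a3.
[5] r7 [a3 ∧ a1 → a19]. ⇒ new: a19.
Closure: {a1, a12, a13, a14, a17, a18, a19, a22, a23, a24, a26, a28, a3, a30, a31, a32, a33, a34, a35, a4, a7, a8, a9} — 23 facts.

23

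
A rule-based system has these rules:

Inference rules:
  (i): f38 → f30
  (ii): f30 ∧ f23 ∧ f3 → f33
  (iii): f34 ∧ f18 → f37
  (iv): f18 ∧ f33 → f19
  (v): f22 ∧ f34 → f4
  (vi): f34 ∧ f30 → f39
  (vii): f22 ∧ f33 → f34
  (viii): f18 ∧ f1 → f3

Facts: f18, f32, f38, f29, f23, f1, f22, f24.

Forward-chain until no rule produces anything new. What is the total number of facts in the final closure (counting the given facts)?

16

[1] (i) [f38 → f30]; (viii) [f18 ∧ f1 → f3]. ⇒ new: f30, f3.
[2] (ii) [f30 ∧ f23 ∧ f3 → f33]. ⇒ new: f33.
[3] (iv) [f18 ∧ f33 → f19]; (vii) [f22 ∧ f33 → f34]. ⇒ new: f19, f34.
[4] (iii) [f34 ∧ f18 → f37]; (v) [f22 ∧ f34 → f4]; (vi) [f34 ∧ f30 → f39]. ⇒ new: f37, f4, f39.
Closure: {f1, f18, f19, f22, f23, f24, f29, f3, f30, f32, f33, f34, f37, f38, f39, f4} — 16 facts.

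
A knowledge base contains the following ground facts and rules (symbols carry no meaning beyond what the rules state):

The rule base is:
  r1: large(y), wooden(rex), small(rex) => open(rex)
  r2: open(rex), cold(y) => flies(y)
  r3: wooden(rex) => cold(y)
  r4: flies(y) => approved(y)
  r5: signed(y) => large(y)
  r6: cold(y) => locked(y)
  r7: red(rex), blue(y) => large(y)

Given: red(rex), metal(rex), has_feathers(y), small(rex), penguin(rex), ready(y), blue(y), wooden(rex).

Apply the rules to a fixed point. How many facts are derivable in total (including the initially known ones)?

14

Round 1 fires r3, r7, giving cold(y), large(y).
Round 2 fires r1, r6, giving open(rex), locked(y).
Round 3 fires r2, giving flies(y).
Round 4 fires r4, giving approved(y).
Closure: {approved(y), blue(y), cold(y), flies(y), has_feathers(y), large(y), locked(y), metal(rex), open(rex), penguin(rex), ready(y), red(rex), small(rex), wooden(rex)} — 14 facts.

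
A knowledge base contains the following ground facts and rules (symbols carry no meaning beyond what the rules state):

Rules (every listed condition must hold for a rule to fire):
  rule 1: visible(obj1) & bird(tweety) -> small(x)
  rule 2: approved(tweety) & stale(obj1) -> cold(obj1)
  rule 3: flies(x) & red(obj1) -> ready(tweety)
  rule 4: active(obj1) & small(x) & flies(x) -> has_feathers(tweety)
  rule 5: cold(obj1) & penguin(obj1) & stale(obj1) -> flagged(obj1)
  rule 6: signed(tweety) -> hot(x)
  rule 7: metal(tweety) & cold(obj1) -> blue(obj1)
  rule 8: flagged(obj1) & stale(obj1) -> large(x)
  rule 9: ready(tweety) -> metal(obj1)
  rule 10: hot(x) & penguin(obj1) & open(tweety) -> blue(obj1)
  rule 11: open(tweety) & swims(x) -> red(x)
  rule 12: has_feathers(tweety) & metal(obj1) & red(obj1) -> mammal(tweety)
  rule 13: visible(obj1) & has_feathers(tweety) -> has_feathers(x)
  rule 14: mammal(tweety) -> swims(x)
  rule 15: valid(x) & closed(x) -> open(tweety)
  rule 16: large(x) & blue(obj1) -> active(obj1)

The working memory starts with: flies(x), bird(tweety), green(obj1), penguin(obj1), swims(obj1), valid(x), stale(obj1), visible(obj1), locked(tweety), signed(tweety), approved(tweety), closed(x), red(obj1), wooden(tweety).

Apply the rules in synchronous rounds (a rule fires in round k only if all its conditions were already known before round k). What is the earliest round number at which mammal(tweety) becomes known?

6

[1] rule 1 [visible(obj1) & bird(tweety) -> small(x)]; rule 2 [approved(tweety) & stale(obj1) -> cold(obj1)]; rule 3 [flies(x) & red(obj1) -> ready(tweety)]; rule 6 [signed(tweety) -> hot(x)]; rule 15 [valid(x) & closed(x) -> open(tweety)]. ⇒ new: small(x), cold(obj1), ready(tweety), hot(x), open(tweety).
[2] rule 5 [cold(obj1) & penguin(obj1) & stale(obj1) -> flagged(obj1)]; rule 9 [ready(tweety) -> metal(obj1)]; rule 10 [hot(x) & penguin(obj1) & open(tweety) -> blue(obj1)]. ⇒ new: flagged(obj1), metal(obj1), blue(obj1).
[3] rule 8 [flagged(obj1) & stale(obj1) -> large(x)]. ⇒ new: large(x).
[4] rule 16 [large(x) & blue(obj1) -> active(obj1)]. ⇒ new: active(obj1).
[5] rule 4 [active(obj1) & small(x) & flies(x) -> has_feathers(tweety)]. ⇒ new: has_feathers(tweety).
[6] rule 12 [has_feathers(tweety) & metal(obj1) & red(obj1) -> mammal(tweety)]; rule 13 [visible(obj1) & has_feathers(tweety) -> has_feathers(x)]. ⇒ new: mammal(tweety), has_feathers(x).
mammal(tweety) first appears in round 6.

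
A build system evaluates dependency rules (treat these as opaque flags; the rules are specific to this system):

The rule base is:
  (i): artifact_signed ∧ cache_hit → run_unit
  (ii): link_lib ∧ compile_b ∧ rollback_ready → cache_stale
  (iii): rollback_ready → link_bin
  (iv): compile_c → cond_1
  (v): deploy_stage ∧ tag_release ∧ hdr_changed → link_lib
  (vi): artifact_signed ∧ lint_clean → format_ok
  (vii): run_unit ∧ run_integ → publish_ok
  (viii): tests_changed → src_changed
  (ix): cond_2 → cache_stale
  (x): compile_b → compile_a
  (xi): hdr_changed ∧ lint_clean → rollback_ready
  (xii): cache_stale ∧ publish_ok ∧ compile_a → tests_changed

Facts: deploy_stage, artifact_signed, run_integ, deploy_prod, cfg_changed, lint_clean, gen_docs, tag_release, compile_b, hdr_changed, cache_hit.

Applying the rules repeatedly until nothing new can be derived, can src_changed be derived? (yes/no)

Round 1: (i) [artifact_signed ∧ cache_hit → run_unit]; (v) [deploy_stage ∧ tag_release ∧ hdr_changed → link_lib]; (vi) [artifact_signed ∧ lint_clean → format_ok]; (x) [compile_b → compile_a]; (xi) [hdr_changed ∧ lint_clean → rollback_ready]. Adds run_unit, link_lib, format_ok, compile_a, rollback_ready.
Round 2: (ii) [link_lib ∧ compile_b ∧ rollback_ready → cache_stale]; (iii) [rollback_ready → link_bin]; (vii) [run_unit ∧ run_integ → publish_ok]. Adds cache_stale, link_bin, publish_ok.
Round 3: (xii) [cache_stale ∧ publish_ok ∧ compile_a → tests_changed]. Adds tests_changed.
Round 4: (viii) [tests_changed → src_changed]. Adds src_changed.
src_changed appears in round 4, so it is derivable.

yes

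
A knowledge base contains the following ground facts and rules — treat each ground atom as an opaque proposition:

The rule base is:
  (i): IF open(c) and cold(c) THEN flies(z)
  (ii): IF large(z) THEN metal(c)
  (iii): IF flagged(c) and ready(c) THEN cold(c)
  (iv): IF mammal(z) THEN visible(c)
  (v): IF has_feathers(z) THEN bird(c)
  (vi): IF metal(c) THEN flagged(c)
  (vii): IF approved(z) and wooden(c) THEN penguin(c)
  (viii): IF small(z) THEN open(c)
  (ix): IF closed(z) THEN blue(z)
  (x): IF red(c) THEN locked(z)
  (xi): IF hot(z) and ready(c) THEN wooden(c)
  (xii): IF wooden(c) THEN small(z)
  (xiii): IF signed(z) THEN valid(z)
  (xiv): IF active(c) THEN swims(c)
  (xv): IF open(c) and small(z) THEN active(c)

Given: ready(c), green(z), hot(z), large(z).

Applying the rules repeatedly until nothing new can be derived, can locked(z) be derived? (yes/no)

no

[1] (ii) [IF large(z) THEN metal(c)]; (xi) [IF hot(z) and ready(c) THEN wooden(c)]. ⇒ new: metal(c), wooden(c).
[2] (vi) [IF metal(c) THEN flagged(c)]; (xii) [IF wooden(c) THEN small(z)]. ⇒ new: flagged(c), small(z).
[3] (iii) [IF flagged(c) and ready(c) THEN cold(c)]; (viii) [IF small(z) THEN open(c)]. ⇒ new: cold(c), open(c).
[4] (i) [IF open(c) and cold(c) THEN flies(z)]; (xv) [IF open(c) and small(z) THEN active(c)]. ⇒ new: flies(z), active(c).
[5] (xiv) [IF active(c) THEN swims(c)]. ⇒ new: swims(c).
Fixed point reached. locked(z) is concluded only by (x); (x) needs red(c) (never derived).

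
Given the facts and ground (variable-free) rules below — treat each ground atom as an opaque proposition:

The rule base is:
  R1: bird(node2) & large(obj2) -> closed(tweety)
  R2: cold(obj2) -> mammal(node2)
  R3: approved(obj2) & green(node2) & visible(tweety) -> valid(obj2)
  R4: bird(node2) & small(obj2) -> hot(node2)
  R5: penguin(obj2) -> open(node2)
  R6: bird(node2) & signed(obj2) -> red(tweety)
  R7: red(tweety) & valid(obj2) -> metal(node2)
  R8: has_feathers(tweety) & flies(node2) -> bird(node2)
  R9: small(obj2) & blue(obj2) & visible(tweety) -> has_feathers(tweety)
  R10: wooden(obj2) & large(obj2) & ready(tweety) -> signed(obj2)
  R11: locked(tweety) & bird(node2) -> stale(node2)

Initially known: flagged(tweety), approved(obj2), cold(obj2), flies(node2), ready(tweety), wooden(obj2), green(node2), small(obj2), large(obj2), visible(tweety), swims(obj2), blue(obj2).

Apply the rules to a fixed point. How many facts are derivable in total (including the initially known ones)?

21

[1] R2 [cold(obj2) -> mammal(node2)]; R3 [approved(obj2) & green(node2) & visible(tweety) -> valid(obj2)]; R9 [small(obj2) & blue(obj2) & visible(tweety) -> has_feathers(tweety)]; R10 [wooden(obj2) & large(obj2) & ready(tweety) -> signed(obj2)]. ⇒ new: mammal(node2), valid(obj2), has_feathers(tweety), signed(obj2).
[2] R8 [has_feathers(tweety) & flies(node2) -> bird(node2)]. ⇒ new: bird(node2).
[3] R1 [bird(node2) & large(obj2) -> closed(tweety)]; R4 [bird(node2) & small(obj2) -> hot(node2)]; R6 [bird(node2) & signed(obj2) -> red(tweety)]. ⇒ new: closed(tweety), hot(node2), red(tweety).
[4] R7 [red(tweety) & valid(obj2) -> metal(node2)]. ⇒ new: metal(node2).
Closure: {approved(obj2), bird(node2), blue(obj2), closed(tweety), cold(obj2), flagged(tweety), flies(node2), green(node2), has_feathers(tweety), hot(node2), large(obj2), mammal(node2), metal(node2), ready(tweety), red(tweety), signed(obj2), small(obj2), swims(obj2), valid(obj2), visible(tweety), wooden(obj2)} — 21 facts.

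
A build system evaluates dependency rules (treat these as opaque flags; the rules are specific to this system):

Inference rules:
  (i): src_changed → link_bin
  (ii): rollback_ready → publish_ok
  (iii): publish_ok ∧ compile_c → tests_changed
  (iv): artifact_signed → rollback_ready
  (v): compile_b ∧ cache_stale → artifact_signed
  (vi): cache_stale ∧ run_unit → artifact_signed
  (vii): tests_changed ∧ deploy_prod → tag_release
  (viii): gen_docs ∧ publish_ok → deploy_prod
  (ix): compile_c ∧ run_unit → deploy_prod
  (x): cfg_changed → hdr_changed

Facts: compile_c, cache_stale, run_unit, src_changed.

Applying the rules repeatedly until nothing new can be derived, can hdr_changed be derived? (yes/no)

no

Round 1: (i) [src_changed → link_bin]; (vi) [cache_stale ∧ run_unit → artifact_signed]; (ix) [compile_c ∧ run_unit → deploy_prod]. New: link_bin, artifact_signed, deploy_prod.
Round 2: (iv) [artifact_signed → rollback_ready]. New: rollback_ready.
Round 3: (ii) [rollback_ready → publish_ok]. New: publish_ok.
Round 4: (iii) [publish_ok ∧ compile_c → tests_changed]. New: tests_changed.
Round 5: (vii) [tests_changed ∧ deploy_prod → tag_release]. New: tag_release.
Fixed point reached. hdr_changed is concluded only by (x); (x) needs cfg_changed (never derived).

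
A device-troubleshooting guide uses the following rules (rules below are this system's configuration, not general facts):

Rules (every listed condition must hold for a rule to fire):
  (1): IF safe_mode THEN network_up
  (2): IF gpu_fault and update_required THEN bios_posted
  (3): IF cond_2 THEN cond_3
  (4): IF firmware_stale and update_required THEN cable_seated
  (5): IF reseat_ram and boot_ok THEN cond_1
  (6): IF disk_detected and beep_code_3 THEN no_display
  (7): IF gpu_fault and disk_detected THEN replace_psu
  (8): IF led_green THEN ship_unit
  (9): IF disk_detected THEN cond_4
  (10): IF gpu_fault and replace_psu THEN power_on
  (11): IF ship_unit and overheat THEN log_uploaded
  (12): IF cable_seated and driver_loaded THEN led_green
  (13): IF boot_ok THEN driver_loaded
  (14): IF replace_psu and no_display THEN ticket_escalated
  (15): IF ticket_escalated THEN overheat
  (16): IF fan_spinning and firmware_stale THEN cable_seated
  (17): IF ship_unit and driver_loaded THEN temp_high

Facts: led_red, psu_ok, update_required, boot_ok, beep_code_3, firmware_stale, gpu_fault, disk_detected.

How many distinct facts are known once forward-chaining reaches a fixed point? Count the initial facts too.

21

[1] (2) [IF gpu_fault and update_required THEN bios_posted]; (4) [IF firmware_stale and update_required THEN cable_seated]; (6) [IF disk_detected and beep_code_3 THEN no_display]; (7) [IF gpu_fault and disk_detected THEN replace_psu]; (9) [IF disk_detected THEN cond_4]; (13) [IF boot_ok THEN driver_loaded]. ⇒ new: bios_posted, cable_seated, no_display, replace_psu, cond_4, driver_loaded.
[2] (10) [IF gpu_fault and replace_psu THEN power_on]; (12) [IF cable_seated and driver_loaded THEN led_green]; (14) [IF replace_psu and no_display THEN ticket_escalated]. ⇒ new: power_on, led_green, ticket_escalated.
[3] (8) [IF led_green THEN ship_unit]; (15) [IF ticket_escalated THEN overheat]. ⇒ new: ship_unit, overheat.
[4] (11) [IF ship_unit and overheat THEN log_uploaded]; (17) [IF ship_unit and driver_loaded THEN temp_high]. ⇒ new: log_uploaded, temp_high.
Closure: {beep_code_3, bios_posted, boot_ok, cable_seated, cond_4, disk_detected, driver_loaded, firmware_stale, gpu_fault, led_green, led_red, log_uploaded, no_display, overheat, power_on, psu_ok, replace_psu, ship_unit, temp_high, ticket_escalated, update_required} — 21 facts.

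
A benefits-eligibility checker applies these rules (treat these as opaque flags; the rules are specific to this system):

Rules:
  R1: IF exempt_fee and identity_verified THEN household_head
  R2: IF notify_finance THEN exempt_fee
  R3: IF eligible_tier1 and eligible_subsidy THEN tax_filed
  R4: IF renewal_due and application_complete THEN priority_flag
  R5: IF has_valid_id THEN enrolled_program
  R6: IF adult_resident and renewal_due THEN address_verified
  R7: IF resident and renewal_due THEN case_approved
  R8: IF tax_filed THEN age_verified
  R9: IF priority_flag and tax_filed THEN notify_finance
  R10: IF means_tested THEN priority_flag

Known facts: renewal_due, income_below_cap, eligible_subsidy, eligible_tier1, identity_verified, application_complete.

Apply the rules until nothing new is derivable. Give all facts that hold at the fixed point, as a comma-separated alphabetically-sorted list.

Round 1 — R3, R4, derive tax_filed, priority_flag.
Round 2 — R8, R9, derive age_verified, notify_finance.
Round 3 — R2, derive exempt_fee.
Round 4 — R1, derive household_head.

age_verified, application_complete, eligible_subsidy, eligible_tier1, exempt_fee, household_head, identity_verified, income_below_cap, notify_finance, priority_flag, renewal_due, tax_filed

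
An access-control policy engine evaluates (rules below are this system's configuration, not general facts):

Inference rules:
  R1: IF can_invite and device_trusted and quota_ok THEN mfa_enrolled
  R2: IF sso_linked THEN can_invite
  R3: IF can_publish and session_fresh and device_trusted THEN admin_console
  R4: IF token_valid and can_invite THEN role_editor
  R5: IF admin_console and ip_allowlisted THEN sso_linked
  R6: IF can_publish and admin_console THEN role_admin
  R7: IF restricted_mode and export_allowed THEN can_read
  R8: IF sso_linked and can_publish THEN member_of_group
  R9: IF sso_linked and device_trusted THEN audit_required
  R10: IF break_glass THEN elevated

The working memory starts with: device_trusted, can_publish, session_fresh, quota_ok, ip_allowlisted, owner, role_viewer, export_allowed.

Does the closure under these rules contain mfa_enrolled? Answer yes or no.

yes

Round 1: R3 [IF can_publish and session_fresh and device_trusted THEN admin_console]. Adds admin_console.
Round 2: R5 [IF admin_console and ip_allowlisted THEN sso_linked]; R6 [IF can_publish and admin_console THEN role_admin]. Adds sso_linked, role_admin.
Round 3: R2 [IF sso_linked THEN can_invite]; R8 [IF sso_linked and can_publish THEN member_of_group]; R9 [IF sso_linked and device_trusted THEN audit_required]. Adds can_invite, member_of_group, audit_required.
Round 4: R1 [IF can_invite and device_trusted and quota_ok THEN mfa_enrolled]. Adds mfa_enrolled.
mfa_enrolled appears in round 4, so it is derivable.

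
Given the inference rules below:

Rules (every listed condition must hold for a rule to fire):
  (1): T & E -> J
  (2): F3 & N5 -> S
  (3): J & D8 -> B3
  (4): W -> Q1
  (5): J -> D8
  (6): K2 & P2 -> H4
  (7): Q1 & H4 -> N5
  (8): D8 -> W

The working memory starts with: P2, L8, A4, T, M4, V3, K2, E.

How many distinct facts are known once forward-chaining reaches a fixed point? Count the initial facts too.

15

Round 1: (1) [T & E -> J]; (6) [K2 & P2 -> H4]. New: J, H4.
Round 2: (5) [J -> D8]. New: D8.
Round 3: (3) [J & D8 -> B3]; (8) [D8 -> W]. New: B3, W.
Round 4: (4) [W -> Q1]. New: Q1.
Round 5: (7) [Q1 & H4 -> N5]. New: N5.
Closure: {A4, B3, D8, E, H4, J, K2, L8, M4, N5, P2, Q1, T, V3, W} — 15 facts.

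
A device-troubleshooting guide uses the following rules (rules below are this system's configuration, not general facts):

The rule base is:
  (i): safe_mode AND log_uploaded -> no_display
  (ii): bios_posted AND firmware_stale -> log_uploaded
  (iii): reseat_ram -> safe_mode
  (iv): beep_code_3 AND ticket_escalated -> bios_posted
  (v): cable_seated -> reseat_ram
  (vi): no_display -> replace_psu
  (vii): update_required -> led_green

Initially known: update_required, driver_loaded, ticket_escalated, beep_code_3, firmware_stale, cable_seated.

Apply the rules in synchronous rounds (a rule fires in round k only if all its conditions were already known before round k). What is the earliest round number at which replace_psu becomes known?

4

[1] (iv) [beep_code_3 AND ticket_escalated -> bios_posted]; (v) [cable_seated -> reseat_ram]; (vii) [update_required -> led_green]. ⇒ new: bios_posted, reseat_ram, led_green.
[2] (ii) [bios_posted AND firmware_stale -> log_uploaded]; (iii) [reseat_ram -> safe_mode]. ⇒ new: log_uploaded, safe_mode.
[3] (i) [safe_mode AND log_uploaded -> no_display]. ⇒ new: no_display.
[4] (vi) [no_display -> replace_psu]. ⇒ new: replace_psu.
replace_psu first appears in round 4.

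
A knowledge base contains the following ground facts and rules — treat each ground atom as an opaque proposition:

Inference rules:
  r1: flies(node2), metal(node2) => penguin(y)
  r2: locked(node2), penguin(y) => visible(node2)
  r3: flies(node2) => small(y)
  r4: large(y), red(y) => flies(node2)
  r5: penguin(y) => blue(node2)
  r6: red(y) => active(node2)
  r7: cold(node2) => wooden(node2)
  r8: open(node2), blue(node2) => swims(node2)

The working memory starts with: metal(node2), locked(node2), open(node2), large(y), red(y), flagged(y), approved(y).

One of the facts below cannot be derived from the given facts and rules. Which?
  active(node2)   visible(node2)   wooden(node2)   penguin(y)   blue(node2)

Round 1 — r4, r6, derive flies(node2), active(node2).
Round 2 — r1, r3, derive penguin(y), small(y).
Round 3 — r2, r5, derive visible(node2), blue(node2).
Round 4 — r8, derive swims(node2).
Derived: blue(node2) (round 3), penguin(y) (round 2), active(node2) (round 1), visible(node2) (round 3). wooden(node2) never appears in any round.

wooden(node2)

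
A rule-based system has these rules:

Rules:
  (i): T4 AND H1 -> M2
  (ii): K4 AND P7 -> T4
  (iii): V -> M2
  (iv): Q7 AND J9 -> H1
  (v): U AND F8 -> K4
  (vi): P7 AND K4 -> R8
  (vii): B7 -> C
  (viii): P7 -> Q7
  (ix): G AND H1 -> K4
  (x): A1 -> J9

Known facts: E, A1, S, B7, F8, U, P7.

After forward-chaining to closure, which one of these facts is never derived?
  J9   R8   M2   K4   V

V

Round 1 fires (v), (vii), (viii), (x), giving K4, C, Q7, J9.
Round 2 fires (ii), (iv), (vi), giving T4, H1, R8.
Round 3 fires (i), giving M2.
Derived: R8 (round 2), J9 (round 1), K4 (round 1), M2 (round 3). V never appears in any round.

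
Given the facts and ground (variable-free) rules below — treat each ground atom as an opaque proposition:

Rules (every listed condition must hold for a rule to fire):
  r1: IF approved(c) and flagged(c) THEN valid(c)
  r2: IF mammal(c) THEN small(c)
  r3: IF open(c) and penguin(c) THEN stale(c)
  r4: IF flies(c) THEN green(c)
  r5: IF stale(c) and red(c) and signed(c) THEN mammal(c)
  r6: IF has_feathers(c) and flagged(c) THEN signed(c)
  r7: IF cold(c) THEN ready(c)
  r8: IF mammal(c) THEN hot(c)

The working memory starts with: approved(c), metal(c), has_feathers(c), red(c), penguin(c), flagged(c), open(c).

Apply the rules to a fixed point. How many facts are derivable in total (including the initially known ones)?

Round 1 fires r1, r3, r6, giving valid(c), stale(c), signed(c).
Round 2 fires r5, giving mammal(c).
Round 3 fires r2, r8, giving small(c), hot(c).
Closure: {approved(c), flagged(c), has_feathers(c), hot(c), mammal(c), metal(c), open(c), penguin(c), red(c), signed(c), small(c), stale(c), valid(c)} — 13 facts.

13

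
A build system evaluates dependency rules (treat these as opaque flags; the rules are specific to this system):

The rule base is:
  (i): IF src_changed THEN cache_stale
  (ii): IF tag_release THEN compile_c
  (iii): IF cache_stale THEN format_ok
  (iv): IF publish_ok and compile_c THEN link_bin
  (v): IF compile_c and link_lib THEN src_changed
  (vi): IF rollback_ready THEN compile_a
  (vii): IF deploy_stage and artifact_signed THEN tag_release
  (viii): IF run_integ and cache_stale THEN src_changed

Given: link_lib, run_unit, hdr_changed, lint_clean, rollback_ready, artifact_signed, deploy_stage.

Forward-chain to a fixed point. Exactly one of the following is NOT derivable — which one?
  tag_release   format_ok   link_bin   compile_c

link_bin

Round 1 fires (vi), (vii), giving compile_a, tag_release.
Round 2 fires (ii), giving compile_c.
Round 3 fires (v), giving src_changed.
Round 4 fires (i), giving cache_stale.
Round 5 fires (iii), giving format_ok.
Derived: compile_c (round 2), tag_release (round 1), format_ok (round 5). link_bin never appears in any round.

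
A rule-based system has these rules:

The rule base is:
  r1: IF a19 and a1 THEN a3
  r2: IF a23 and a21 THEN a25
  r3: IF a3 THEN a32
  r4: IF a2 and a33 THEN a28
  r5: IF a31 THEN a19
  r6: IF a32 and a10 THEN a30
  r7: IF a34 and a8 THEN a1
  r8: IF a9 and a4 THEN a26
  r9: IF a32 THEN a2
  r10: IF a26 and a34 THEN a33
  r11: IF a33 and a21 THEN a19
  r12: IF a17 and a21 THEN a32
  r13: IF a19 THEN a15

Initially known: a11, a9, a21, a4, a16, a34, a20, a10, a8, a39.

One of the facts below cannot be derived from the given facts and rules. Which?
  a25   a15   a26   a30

Round 1 — r7, r8, derive a1, a26.
Round 2 — r10, derive a33.
Round 3 — r11, derive a19.
Round 4 — r1, r13, derive a3, a15.
Round 5 — r3, derive a32.
Round 6 — r6, r9, derive a30, a2.
Round 7 — r4, derive a28.
Derived: a30 (round 6), a15 (round 4), a26 (round 1). a25 never appears in any round.

a25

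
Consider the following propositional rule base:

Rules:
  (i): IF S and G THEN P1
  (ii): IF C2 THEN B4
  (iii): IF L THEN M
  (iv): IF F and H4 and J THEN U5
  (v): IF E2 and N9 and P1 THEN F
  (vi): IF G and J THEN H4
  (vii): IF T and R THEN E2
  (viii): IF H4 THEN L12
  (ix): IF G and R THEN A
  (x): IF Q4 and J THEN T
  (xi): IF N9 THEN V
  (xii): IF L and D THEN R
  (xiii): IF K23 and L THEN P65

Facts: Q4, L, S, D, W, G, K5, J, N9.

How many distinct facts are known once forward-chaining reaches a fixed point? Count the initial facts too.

Round 1 — (i), (iii), (vi), (x), (xi), (xii), derive P1, M, H4, T, V, R.
Round 2 — (vii), (viii), (ix), derive E2, L12, A.
Round 3 — (v), derive F.
Round 4 — (iv), derive U5.
Closure: {A, D, E2, F, G, H4, J, K5, L, L12, M, N9, P1, Q4, R, S, T, U5, V, W} — 20 facts.

20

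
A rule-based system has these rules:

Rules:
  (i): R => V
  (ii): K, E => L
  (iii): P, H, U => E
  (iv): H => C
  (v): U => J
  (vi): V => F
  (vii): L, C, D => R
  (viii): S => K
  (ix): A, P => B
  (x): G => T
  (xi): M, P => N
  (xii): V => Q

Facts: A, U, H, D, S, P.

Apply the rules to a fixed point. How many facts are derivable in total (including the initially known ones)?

16

[1] (iii) [P, H, U => E]; (iv) [H => C]; (v) [U => J]; (viii) [S => K]; (ix) [A, P => B]. ⇒ new: E, C, J, K, B.
[2] (ii) [K, E => L]. ⇒ new: L.
[3] (vii) [L, C, D => R]. ⇒ new: R.
[4] (i) [R => V]. ⇒ new: V.
[5] (vi) [V => F]; (xii) [V => Q]. ⇒ new: F, Q.
Closure: {A, B, C, D, E, F, H, J, K, L, P, Q, R, S, U, V} — 16 facts.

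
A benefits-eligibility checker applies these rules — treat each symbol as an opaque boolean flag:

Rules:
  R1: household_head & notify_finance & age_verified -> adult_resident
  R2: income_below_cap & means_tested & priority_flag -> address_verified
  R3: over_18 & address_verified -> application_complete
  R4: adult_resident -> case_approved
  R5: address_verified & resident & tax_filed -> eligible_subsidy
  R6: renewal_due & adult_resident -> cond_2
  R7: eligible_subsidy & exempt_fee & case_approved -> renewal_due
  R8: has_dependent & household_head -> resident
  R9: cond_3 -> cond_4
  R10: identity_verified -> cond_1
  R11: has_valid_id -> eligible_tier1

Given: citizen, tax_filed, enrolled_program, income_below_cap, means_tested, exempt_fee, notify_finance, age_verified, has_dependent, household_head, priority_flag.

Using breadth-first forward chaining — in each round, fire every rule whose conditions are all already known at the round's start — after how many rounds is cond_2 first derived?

Round 1: R1 [household_head & notify_finance & age_verified -> adult_resident]; R2 [income_below_cap & means_tested & priority_flag -> address_verified]; R8 [has_dependent & household_head -> resident]. New: adult_resident, address_verified, resident.
Round 2: R4 [adult_resident -> case_approved]; R5 [address_verified & resident & tax_filed -> eligible_subsidy]. New: case_approved, eligible_subsidy.
Round 3: R7 [eligible_subsidy & exempt_fee & case_approved -> renewal_due]. New: renewal_due.
Round 4: R6 [renewal_due & adult_resident -> cond_2]. New: cond_2.
cond_2 first appears in round 4.

4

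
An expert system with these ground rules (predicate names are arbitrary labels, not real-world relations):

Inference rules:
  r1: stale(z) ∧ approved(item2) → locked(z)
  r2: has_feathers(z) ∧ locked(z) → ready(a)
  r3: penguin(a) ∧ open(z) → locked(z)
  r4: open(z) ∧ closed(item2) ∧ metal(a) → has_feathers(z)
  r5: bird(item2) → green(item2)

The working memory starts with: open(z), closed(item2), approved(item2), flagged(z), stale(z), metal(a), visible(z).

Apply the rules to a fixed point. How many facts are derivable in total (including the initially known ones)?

[1] r1 [stale(z) ∧ approved(item2) → locked(z)]; r4 [open(z) ∧ closed(item2) ∧ metal(a) → has_feathers(z)]. ⇒ new: locked(z), has_feathers(z).
[2] r2 [has_feathers(z) ∧ locked(z) → ready(a)]. ⇒ new: ready(a).
Closure: {approved(item2), closed(item2), flagged(z), has_feathers(z), locked(z), metal(a), open(z), ready(a), stale(z), visible(z)} — 10 facts.

10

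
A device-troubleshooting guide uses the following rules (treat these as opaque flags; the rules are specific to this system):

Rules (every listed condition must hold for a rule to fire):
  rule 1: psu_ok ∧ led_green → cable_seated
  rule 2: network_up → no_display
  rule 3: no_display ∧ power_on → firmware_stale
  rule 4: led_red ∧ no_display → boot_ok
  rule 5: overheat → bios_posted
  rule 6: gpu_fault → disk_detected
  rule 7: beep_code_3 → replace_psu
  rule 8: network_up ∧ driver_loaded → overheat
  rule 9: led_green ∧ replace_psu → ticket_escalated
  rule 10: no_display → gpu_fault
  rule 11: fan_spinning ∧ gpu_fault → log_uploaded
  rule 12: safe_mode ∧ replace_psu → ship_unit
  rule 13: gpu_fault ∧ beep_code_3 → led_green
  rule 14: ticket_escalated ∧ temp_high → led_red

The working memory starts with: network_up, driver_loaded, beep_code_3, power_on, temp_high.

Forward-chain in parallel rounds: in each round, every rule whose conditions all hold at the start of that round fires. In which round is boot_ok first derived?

6

Round 1: rule 2 [network_up → no_display]; rule 7 [beep_code_3 → replace_psu]; rule 8 [network_up ∧ driver_loaded → overheat]. New: no_display, replace_psu, overheat.
Round 2: rule 3 [no_display ∧ power_on → firmware_stale]; rule 5 [overheat → bios_posted]; rule 10 [no_display → gpu_fault]. New: firmware_stale, bios_posted, gpu_fault.
Round 3: rule 6 [gpu_fault → disk_detected]; rule 13 [gpu_fault ∧ beep_code_3 → led_green]. New: disk_detected, led_green.
Round 4: rule 9 [led_green ∧ replace_psu → ticket_escalated]. New: ticket_escalated.
Round 5: rule 14 [ticket_escalated ∧ temp_high → led_red]. New: led_red.
Round 6: rule 4 [led_red ∧ no_display → boot_ok]. New: boot_ok.
boot_ok first appears in round 6.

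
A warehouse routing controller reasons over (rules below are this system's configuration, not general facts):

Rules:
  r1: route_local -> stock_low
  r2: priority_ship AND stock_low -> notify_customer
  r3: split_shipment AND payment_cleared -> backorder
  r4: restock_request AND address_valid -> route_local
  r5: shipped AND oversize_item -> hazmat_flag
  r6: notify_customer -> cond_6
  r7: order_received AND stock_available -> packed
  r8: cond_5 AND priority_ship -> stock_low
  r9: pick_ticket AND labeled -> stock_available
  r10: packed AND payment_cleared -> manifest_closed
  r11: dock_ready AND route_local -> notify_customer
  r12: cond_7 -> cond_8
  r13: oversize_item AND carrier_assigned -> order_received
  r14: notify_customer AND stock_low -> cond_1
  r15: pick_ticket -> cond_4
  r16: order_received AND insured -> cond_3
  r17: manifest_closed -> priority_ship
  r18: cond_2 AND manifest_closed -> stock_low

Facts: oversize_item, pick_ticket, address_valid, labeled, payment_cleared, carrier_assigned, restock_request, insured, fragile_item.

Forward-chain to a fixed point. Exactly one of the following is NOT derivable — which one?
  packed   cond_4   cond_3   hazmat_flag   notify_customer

hazmat_flag

Round 1 fires r4, r9, r13, r15, giving route_local, stock_available, order_received, cond_4.
Round 2 fires r1, r7, r16, giving stock_low, packed, cond_3.
Round 3 fires r10, giving manifest_closed.
Round 4 fires r17, giving priority_ship.
Round 5 fires r2, giving notify_customer.
Round 6 fires r6, r14, giving cond_6, cond_1.
Derived: cond_4 (round 1), packed (round 2), notify_customer (round 5), cond_3 (round 2). hazmat_flag never appears in any round.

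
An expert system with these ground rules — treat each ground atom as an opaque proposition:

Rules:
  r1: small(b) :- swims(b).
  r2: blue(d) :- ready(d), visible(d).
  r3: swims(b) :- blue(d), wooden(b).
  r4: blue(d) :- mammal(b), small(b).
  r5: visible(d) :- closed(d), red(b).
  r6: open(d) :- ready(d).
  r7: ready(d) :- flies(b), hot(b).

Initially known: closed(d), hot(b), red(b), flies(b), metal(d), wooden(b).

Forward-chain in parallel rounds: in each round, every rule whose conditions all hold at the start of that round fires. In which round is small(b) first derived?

Round 1: r5 [visible(d) :- closed(d), red(b).]; r7 [ready(d) :- flies(b), hot(b).]. Adds visible(d), ready(d).
Round 2: r2 [blue(d) :- ready(d), visible(d).]; r6 [open(d) :- ready(d).]. Adds blue(d), open(d).
Round 3: r3 [swims(b) :- blue(d), wooden(b).]. Adds swims(b).
Round 4: r1 [small(b) :- swims(b).]. Adds small(b).
small(b) first appears in round 4.

4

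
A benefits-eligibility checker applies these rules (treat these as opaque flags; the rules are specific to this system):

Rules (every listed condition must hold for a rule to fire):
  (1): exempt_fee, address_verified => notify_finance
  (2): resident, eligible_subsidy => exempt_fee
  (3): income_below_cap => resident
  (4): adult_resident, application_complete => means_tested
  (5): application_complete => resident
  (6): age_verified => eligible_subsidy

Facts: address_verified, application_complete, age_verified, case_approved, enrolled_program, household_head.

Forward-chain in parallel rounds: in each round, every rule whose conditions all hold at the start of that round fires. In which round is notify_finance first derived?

3

[1] (5) [application_complete => resident]; (6) [age_verified => eligible_subsidy]. ⇒ new: resident, eligible_subsidy.
[2] (2) [resident, eligible_subsidy => exempt_fee]. ⇒ new: exempt_fee.
[3] (1) [exempt_fee, address_verified => notify_finance]. ⇒ new: notify_finance.
notify_finance first appears in round 3.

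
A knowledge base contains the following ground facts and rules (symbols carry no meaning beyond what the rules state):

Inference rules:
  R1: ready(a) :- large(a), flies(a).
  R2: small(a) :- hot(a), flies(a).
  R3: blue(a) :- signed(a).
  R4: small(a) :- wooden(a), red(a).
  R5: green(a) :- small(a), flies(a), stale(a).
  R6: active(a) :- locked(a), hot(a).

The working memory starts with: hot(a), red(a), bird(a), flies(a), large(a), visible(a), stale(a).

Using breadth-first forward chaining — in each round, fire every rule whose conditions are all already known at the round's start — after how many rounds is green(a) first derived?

Round 1: R1 [ready(a) :- large(a), flies(a).]; R2 [small(a) :- hot(a), flies(a).]. New: ready(a), small(a).
Round 2: R5 [green(a) :- small(a), flies(a), stale(a).]. New: green(a).
green(a) first appears in round 2.

2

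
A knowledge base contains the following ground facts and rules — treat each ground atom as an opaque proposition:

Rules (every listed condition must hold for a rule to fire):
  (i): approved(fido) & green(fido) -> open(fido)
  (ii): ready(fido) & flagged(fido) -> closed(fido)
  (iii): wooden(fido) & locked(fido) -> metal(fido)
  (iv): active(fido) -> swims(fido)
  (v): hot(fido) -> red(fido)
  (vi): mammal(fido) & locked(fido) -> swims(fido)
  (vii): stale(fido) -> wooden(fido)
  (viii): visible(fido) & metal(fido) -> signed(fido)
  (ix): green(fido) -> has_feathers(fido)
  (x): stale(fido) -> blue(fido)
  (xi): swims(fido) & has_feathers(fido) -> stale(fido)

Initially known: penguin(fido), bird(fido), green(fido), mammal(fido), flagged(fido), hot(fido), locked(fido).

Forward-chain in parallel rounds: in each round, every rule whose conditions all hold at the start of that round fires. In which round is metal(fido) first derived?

Round 1 fires (v), (vi), (ix), giving red(fido), swims(fido), has_feathers(fido).
Round 2 fires (xi), giving stale(fido).
Round 3 fires (vii), (x), giving wooden(fido), blue(fido).
Round 4 fires (iii), giving metal(fido).
metal(fido) first appears in round 4.

4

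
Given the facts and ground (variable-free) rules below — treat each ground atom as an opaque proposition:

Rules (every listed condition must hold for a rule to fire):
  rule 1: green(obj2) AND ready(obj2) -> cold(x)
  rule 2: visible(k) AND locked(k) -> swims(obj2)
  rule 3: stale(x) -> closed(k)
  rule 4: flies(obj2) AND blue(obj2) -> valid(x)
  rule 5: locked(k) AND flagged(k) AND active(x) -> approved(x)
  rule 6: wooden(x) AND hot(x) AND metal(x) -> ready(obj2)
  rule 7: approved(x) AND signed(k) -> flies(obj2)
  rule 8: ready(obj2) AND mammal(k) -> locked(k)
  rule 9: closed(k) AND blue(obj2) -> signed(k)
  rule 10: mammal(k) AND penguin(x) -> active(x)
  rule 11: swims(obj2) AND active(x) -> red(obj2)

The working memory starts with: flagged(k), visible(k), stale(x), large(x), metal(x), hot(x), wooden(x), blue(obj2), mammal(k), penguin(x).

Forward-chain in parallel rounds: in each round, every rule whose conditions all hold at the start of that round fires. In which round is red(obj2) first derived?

4

[1] rule 3 [stale(x) -> closed(k)]; rule 6 [wooden(x) AND hot(x) AND metal(x) -> ready(obj2)]; rule 10 [mammal(k) AND penguin(x) -> active(x)]. ⇒ new: closed(k), ready(obj2), active(x).
[2] rule 8 [ready(obj2) AND mammal(k) -> locked(k)]; rule 9 [closed(k) AND blue(obj2) -> signed(k)]. ⇒ new: locked(k), signed(k).
[3] rule 2 [visible(k) AND locked(k) -> swims(obj2)]; rule 5 [locked(k) AND flagged(k) AND active(x) -> approved(x)]. ⇒ new: swims(obj2), approved(x).
[4] rule 7 [approved(x) AND signed(k) -> flies(obj2)]; rule 11 [swims(obj2) AND active(x) -> red(obj2)]. ⇒ new: flies(obj2), red(obj2).
red(obj2) first appears in round 4.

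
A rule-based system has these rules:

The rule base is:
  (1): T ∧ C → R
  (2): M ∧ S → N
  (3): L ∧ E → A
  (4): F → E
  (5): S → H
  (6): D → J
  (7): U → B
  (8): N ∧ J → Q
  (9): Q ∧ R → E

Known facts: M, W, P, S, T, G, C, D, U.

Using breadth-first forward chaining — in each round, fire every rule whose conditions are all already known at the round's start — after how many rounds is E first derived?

Round 1 — (1), (2), (5), (6), (7), derive R, N, H, J, B.
Round 2 — (8), derive Q.
Round 3 — (9), derive E.
E first appears in round 3.

3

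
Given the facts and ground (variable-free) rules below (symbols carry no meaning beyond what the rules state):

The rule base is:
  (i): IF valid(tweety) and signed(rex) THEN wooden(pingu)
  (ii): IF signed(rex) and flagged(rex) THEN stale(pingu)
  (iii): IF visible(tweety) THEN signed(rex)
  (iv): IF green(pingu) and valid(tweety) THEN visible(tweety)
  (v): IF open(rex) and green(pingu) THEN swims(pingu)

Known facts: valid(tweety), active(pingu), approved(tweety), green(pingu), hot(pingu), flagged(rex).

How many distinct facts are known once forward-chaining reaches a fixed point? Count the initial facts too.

Round 1: (iv) [IF green(pingu) and valid(tweety) THEN visible(tweety)]. Adds visible(tweety).
Round 2: (iii) [IF visible(tweety) THEN signed(rex)]. Adds signed(rex).
Round 3: (i) [IF valid(tweety) and signed(rex) THEN wooden(pingu)]; (ii) [IF signed(rex) and flagged(rex) THEN stale(pingu)]. Adds wooden(pingu), stale(pingu).
Closure: {active(pingu), approved(tweety), flagged(rex), green(pingu), hot(pingu), signed(rex), stale(pingu), valid(tweety), visible(tweety), wooden(pingu)} — 10 facts.

10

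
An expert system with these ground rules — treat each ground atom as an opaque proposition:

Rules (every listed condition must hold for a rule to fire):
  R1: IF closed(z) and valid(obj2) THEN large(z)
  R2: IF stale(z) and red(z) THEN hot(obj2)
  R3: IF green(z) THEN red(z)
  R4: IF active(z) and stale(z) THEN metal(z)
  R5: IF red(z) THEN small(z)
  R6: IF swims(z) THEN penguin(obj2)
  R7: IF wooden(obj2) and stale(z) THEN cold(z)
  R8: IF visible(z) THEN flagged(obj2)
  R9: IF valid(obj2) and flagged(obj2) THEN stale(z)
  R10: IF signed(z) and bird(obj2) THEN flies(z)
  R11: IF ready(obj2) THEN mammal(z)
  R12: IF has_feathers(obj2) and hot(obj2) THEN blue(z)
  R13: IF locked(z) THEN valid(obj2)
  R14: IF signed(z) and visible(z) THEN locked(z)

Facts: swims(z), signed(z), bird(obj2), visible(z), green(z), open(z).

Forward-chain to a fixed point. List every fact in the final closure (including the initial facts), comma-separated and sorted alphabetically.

Round 1: R3 [IF green(z) THEN red(z)]; R6 [IF swims(z) THEN penguin(obj2)]; R8 [IF visible(z) THEN flagged(obj2)]; R10 [IF signed(z) and bird(obj2) THEN flies(z)]; R14 [IF signed(z) and visible(z) THEN locked(z)]. New: red(z), penguin(obj2), flagged(obj2), flies(z), locked(z).
Round 2: R5 [IF red(z) THEN small(z)]; R13 [IF locked(z) THEN valid(obj2)]. New: small(z), valid(obj2).
Round 3: R9 [IF valid(obj2) and flagged(obj2) THEN stale(z)]. New: stale(z).
Round 4: R2 [IF stale(z) and red(z) THEN hot(obj2)]. New: hot(obj2).

bird(obj2), flagged(obj2), flies(z), green(z), hot(obj2), locked(z), open(z), penguin(obj2), red(z), signed(z), small(z), stale(z), swims(z), valid(obj2), visible(z)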